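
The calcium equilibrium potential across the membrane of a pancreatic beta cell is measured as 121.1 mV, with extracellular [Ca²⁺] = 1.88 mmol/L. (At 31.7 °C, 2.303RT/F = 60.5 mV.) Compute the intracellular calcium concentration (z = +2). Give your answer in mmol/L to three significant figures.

Nernst: E = (60.5/2) · log₁₀([out]/[in]), so log₁₀([out]/[in]) = 121.1 × 2 / 60.5 = 4.0033.
[out]/[in] = 10^(4.0033) = 1.008e+04.
[in] = 1.88 / 1.008e+04 = 0.0001866 mmol/L.

0.000187 mmol/L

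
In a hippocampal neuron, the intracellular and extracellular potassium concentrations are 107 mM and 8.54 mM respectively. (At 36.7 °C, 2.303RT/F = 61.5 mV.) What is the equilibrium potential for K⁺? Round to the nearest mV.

-68 mV

E = (61.5/z) · log₁₀([K⁺]_out/[K⁺]_in) with z = +1.
= (61.5/1) · log₁₀(8.54/107) = 61.50 · log₁₀(0.07981)
= 61.50 · (-1.0979) = -67.52 mV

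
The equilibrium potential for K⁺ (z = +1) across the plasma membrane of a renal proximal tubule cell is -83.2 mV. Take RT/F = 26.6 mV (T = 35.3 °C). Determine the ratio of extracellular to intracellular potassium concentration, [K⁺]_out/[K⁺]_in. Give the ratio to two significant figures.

0.044

ln([out]/[in]) = E·z/(26.6) = -83.2 × 1 / 26.6 = -3.1278
[out]/[in] = e^(-3.1278) = 0.04381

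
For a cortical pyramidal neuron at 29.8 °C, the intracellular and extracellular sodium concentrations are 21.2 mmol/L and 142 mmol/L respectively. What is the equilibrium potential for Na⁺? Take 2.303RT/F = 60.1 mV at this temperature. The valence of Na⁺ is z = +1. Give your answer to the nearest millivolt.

50 mV

E = (60.1/z) · log₁₀([Na⁺]_out/[Na⁺]_in) with z = +1.
= (60.1/1) · log₁₀(142/21.2) = 60.10 · log₁₀(6.698)
= 60.10 · (0.8260) = 49.64 mV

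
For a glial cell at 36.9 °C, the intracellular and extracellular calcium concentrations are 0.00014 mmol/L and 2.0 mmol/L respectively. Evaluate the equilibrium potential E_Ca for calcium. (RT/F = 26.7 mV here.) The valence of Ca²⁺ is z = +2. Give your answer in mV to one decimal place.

127.7 mV

E = (26.7/z) · ln([Ca²⁺]_out/[Ca²⁺]_in) with z = +2.
= (26.7/2) · ln(2.0/0.00014) = 13.35 · ln(1.429e+04)
= 13.35 · (9.5670) = 127.72 mV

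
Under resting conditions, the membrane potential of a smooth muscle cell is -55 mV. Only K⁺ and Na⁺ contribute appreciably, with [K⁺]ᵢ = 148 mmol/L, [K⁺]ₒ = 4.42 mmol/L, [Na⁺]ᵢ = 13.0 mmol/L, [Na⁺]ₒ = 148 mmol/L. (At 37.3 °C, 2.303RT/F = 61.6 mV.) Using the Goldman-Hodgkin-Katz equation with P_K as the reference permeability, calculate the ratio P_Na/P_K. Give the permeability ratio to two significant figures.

Let α = P_Na/P_K. GHK: Vm = 61.6·log₁₀[(Kₒ + α·Naₒ)/(Kᵢ + α·Naᵢ)].
10^(Vm/61.6) = 10^(-55.0/61.6) = 0.12798
So 0.12798·(Kᵢ + α·Naᵢ) = Kₒ + α·Naₒ → α = (0.12798·148.0 − 4.42) / (148.0 − 0.12798·13.0)
α = (18.94 − 4.42) / (148.0 − 1.664) = 14.52/146.3 = 0.09923

0.099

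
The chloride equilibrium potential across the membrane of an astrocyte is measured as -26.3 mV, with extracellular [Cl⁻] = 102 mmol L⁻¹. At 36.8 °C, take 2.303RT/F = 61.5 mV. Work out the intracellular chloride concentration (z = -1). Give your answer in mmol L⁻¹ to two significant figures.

38 mmol L⁻¹

Nernst: E = (61.5/-1) · log₁₀([out]/[in]), so log₁₀([out]/[in]) = -26.3 × -1 / 61.5 = 0.4276.
[out]/[in] = 10^(0.4276) = 2.677.
[in] = 102 / 2.677 = 38.1 mmol L⁻¹.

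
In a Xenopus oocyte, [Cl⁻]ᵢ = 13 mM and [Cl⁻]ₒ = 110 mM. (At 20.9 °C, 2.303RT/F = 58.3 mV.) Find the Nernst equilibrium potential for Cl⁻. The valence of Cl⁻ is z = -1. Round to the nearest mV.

-54 mV

E = (58.3/z) · log₁₀([Cl⁻]_out/[Cl⁻]_in) with z = -1.
For an anion, dividing by z = -1 reverses the sign.
= (58.3/-1) · log₁₀(110/13) = -58.30 · log₁₀(8.462)
= -58.30 · (0.9274) = -54.07 mV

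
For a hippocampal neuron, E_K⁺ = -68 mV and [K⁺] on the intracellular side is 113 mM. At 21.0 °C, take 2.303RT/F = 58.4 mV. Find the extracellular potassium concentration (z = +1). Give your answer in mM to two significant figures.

7.7 mM

Nernst: E = (58.4/1) · log₁₀([out]/[in]), so log₁₀([out]/[in]) = -68.0 × 1 / 58.4 = -1.1644.
[out]/[in] = 10^(-1.1644) = 0.06849.
[out] = 0.06849 × 113 = 7.739 mM.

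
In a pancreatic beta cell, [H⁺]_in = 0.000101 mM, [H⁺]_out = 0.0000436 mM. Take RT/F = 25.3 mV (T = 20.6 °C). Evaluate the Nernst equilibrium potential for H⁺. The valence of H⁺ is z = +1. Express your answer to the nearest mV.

-21 mV

E = (25.3/z) · ln([H⁺]_out/[H⁺]_in) with z = +1.
= (25.3/1) · ln(0.0000436/0.000101) = 25.30 · ln(0.4317)
= 25.30 · (-0.8401) = -21.25 mV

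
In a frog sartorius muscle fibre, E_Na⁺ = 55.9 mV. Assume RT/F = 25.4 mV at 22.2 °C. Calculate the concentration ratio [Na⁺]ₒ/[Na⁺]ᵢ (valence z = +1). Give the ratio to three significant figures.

9.03

ln([out]/[in]) = E·z/(25.4) = 55.9 × 1 / 25.4 = 2.2008
[out]/[in] = e^(2.2008) = 9.032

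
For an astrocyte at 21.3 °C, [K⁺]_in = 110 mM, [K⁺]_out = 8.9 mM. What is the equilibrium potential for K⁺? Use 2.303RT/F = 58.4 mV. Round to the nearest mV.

E = (58.4/z) · log₁₀([K⁺]_out/[K⁺]_in) with z = +1.
= (58.4/1) · log₁₀(8.9/110) = 58.40 · log₁₀(0.08091)
= 58.40 · (-1.0920) = -63.77 mV

-64 mV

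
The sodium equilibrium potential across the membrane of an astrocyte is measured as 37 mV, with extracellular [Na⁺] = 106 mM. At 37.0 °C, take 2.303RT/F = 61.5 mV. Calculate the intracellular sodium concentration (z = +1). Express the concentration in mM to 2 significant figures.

Nernst: E = (61.5/1) · log₁₀([out]/[in]), so log₁₀([out]/[in]) = 37.0 × 1 / 61.5 = 0.6016.
[out]/[in] = 10^(0.6016) = 3.996.
[in] = 106 / 3.996 = 26.53 mM.

27 mM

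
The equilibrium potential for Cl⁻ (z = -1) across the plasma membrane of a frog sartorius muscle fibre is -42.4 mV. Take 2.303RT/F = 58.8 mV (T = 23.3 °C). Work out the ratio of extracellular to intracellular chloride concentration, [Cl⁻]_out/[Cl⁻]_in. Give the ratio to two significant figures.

5.3

log₁₀([out]/[in]) = E·z/(58.8) = -42.4 × -1 / 58.8 = 0.7211
[out]/[in] = 10^(0.7211) = 5.261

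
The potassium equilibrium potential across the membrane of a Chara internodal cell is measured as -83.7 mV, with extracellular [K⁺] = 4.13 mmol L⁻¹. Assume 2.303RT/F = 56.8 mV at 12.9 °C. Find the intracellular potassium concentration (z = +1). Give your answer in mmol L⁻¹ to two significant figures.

Nernst: E = (56.8/1) · log₁₀([out]/[in]), so log₁₀([out]/[in]) = -83.7 × 1 / 56.8 = -1.4736.
[out]/[in] = 10^(-1.4736) = 0.03361.
[in] = 4.13 / 0.03361 = 122.9 mmol L⁻¹.

120 mmol L⁻¹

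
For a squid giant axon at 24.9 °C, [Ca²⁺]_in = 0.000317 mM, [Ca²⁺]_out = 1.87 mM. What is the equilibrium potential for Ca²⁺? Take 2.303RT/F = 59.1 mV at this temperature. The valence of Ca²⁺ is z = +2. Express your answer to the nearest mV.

111 mV

E = (59.1/z) · log₁₀([Ca²⁺]_out/[Ca²⁺]_in) with z = +2.
= (59.1/2) · log₁₀(1.87/0.000317) = 29.55 · log₁₀(5899)
= 29.55 · (3.7708) = 111.43 mV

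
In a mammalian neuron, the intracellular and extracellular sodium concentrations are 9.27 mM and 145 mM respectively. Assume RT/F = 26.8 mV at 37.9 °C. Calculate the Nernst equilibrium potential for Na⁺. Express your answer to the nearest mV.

74 mV

E = (26.8/z) · ln([Na⁺]_out/[Na⁺]_in) with z = +1.
= (26.8/1) · ln(145/9.27) = 26.80 · ln(15.64)
= 26.80 · (2.7500) = 73.70 mV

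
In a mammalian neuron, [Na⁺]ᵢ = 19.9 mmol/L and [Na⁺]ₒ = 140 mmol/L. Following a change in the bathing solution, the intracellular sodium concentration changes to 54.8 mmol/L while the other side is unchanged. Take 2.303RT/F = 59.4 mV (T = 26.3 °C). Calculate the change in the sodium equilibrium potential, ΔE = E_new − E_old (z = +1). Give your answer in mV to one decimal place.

-26.1 mV

E_old = (59.4/1)·log₁₀(140/19.9) = 50.33 mV
E_new = (59.4/1)·log₁₀(140/54.8) = 24.20 mV
ΔE = 24.20 − (50.33) = -26.13 mV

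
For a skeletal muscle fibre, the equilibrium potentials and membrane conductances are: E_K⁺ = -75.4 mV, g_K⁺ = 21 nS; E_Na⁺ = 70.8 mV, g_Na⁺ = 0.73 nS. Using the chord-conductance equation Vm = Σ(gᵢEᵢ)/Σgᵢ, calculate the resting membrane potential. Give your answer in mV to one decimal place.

-70.5 mV

Σ gᵢEᵢ = 21·(-75.4) + 0.73·(70.8) = -1531.72
Σ gᵢ = 21 + 0.73 = 21.73
Vm = -1531.72 / 21.73 = -70.49 mV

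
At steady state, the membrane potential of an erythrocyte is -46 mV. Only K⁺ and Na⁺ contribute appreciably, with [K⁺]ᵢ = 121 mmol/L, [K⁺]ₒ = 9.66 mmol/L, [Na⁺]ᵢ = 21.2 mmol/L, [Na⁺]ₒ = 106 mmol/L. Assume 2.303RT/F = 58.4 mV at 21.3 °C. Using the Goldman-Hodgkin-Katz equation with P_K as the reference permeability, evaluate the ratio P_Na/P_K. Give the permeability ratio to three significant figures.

0.0982

Let α = P_Na/P_K. GHK: Vm = 58.4·log₁₀[(Kₒ + α·Naₒ)/(Kᵢ + α·Naᵢ)].
10^(Vm/58.4) = 10^(-46.0/58.4) = 0.16305
So 0.16305·(Kᵢ + α·Naᵢ) = Kₒ + α·Naₒ → α = (0.16305·121.0 − 9.66) / (106.0 − 0.16305·21.2)
α = (19.73 − 9.66) / (106.0 − 3.457) = 10.07/102.5 = 0.0982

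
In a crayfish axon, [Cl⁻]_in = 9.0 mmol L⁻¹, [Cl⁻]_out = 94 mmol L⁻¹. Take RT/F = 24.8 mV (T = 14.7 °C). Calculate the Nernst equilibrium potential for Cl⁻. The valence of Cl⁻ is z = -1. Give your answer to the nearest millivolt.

-58 mV

E = (24.8/z) · ln([Cl⁻]_out/[Cl⁻]_in) with z = -1.
For an anion, dividing by z = -1 reverses the sign.
= (24.8/-1) · ln(94/9.0) = -24.80 · ln(10.44)
= -24.80 · (2.3461) = -58.18 mV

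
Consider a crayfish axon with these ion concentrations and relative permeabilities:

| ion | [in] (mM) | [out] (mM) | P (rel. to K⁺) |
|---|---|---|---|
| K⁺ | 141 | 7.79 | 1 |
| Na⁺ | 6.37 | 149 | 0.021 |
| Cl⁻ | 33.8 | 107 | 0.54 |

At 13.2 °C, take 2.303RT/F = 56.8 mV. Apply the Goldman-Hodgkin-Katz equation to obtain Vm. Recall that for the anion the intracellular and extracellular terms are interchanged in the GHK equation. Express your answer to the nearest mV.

-47 mV

Vm = 56.8 · log₁₀[(Σ P·[cation]ₒ + Σ P·[anion]ᵢ) / (Σ P·[cation]ᵢ + Σ P·[anion]ₒ)]
Numerator = 1×7.79 + 0.021×149 + 0.54×33.8 = 29.17
Denominator = 1×141 + 0.021×6.37 + 0.54×107 = 198.9
Vm = 56.8 · log₁₀(0.14665) = 56.8 × (-0.8337) = -47.35 mV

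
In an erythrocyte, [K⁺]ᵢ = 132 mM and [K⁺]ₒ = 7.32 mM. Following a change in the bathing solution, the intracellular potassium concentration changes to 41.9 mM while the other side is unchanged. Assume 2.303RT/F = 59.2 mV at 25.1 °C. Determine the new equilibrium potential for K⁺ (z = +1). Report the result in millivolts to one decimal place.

-44.9 mV

After the shift: [K⁺]_out = 7.32, [K⁺]_in = 41.9 mM.
E_new = (59.2/1)·log₁₀(7.32/41.9) = 59.20 · (-0.7577) = -44.86 mV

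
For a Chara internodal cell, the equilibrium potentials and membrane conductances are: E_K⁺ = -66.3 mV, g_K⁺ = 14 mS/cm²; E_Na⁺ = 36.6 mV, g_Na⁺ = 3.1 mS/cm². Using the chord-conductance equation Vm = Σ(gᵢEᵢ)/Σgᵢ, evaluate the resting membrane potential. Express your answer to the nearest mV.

-48 mV

Σ gᵢEᵢ = 14·(-66.3) + 3.1·(36.6) = -814.74
Σ gᵢ = 14 + 3.1 = 17.1
Vm = -814.74 / 17.1 = -47.65 mV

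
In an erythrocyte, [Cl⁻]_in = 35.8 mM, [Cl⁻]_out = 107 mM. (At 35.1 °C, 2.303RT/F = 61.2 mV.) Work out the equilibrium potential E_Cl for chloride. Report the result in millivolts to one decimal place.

E = (61.2/z) · log₁₀([Cl⁻]_out/[Cl⁻]_in) with z = -1.
For an anion, dividing by z = -1 reverses the sign.
= (61.2/-1) · log₁₀(107/35.8) = -61.20 · log₁₀(2.989)
= -61.20 · (0.4755) = -29.10 mV

-29.1 mV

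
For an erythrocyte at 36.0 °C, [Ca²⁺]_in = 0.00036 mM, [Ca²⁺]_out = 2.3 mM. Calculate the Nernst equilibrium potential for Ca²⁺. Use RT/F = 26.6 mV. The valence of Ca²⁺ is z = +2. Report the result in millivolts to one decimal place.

E = (26.6/z) · ln([Ca²⁺]_out/[Ca²⁺]_in) with z = +2.
= (26.6/2) · ln(2.3/0.00036) = 13.30 · ln(6389)
= 13.30 · (8.7623) = 116.54 mV

116.5 mV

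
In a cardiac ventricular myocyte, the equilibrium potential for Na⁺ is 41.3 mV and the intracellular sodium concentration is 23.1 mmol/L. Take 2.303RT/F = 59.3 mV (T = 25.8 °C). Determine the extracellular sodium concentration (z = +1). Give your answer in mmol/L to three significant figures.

Nernst: E = (59.3/1) · log₁₀([out]/[in]), so log₁₀([out]/[in]) = 41.3 × 1 / 59.3 = 0.6965.
[out]/[in] = 10^(0.6965) = 4.971.
[out] = 4.971 × 23.1 = 114.8 mmol/L.

115 mmol/L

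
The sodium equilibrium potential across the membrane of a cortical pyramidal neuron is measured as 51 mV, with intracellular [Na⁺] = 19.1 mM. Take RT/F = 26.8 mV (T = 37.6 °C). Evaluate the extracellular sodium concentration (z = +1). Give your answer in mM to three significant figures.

128 mM

Nernst: E = (26.8/1) · ln([out]/[in]), so ln([out]/[in]) = 51.0 × 1 / 26.8 = 1.9030.
[out]/[in] = e^(1.9030) = 6.706.
[out] = 6.706 × 19.1 = 128.1 mM.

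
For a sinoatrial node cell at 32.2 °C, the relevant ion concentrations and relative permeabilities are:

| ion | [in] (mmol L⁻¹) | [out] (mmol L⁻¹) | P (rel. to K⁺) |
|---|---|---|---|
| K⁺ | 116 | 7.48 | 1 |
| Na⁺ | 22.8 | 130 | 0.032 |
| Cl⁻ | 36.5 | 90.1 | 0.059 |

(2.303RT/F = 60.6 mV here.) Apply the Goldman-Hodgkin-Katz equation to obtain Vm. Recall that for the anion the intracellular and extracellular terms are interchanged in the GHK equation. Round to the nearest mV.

Vm = 60.6 · log₁₀[(Σ P·[cation]ₒ + Σ P·[anion]ᵢ) / (Σ P·[cation]ᵢ + Σ P·[anion]ₒ)]
Numerator = 1×7.48 + 0.032×130 + 0.059×36.5 = 13.79
Denominator = 1×116 + 0.032×22.8 + 0.059×90.1 = 122
Vm = 60.6 · log₁₀(0.11302) = 60.6 × (-0.9468) = -57.38 mV

-57 mV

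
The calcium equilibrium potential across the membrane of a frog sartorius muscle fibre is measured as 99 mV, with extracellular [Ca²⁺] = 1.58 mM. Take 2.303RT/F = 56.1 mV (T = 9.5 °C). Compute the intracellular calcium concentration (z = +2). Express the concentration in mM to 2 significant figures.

Nernst: E = (56.1/2) · log₁₀([out]/[in]), so log₁₀([out]/[in]) = 99.0 × 2 / 56.1 = 3.5294.
[out]/[in] = 10^(3.5294) = 3384.
[in] = 1.58 / 3384 = 0.0004669 mM.

0.00047 mM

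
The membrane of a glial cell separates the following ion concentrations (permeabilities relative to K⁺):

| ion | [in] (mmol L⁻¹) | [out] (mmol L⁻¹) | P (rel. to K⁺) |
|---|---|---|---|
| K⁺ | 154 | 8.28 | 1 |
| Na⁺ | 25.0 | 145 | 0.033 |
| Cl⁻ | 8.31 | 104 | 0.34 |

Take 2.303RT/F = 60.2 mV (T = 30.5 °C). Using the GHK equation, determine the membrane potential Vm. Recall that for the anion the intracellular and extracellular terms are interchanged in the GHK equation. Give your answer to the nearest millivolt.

-65 mV

Vm = 60.2 · log₁₀[(Σ P·[cation]ₒ + Σ P·[anion]ᵢ) / (Σ P·[cation]ᵢ + Σ P·[anion]ₒ)]
Numerator = 1×8.28 + 0.033×145 + 0.34×8.31 = 15.89
Denominator = 1×154 + 0.033×25.0 + 0.34×104 = 190.2
Vm = 60.2 · log₁₀(0.083552) = 60.2 × (-1.0780) = -64.90 mV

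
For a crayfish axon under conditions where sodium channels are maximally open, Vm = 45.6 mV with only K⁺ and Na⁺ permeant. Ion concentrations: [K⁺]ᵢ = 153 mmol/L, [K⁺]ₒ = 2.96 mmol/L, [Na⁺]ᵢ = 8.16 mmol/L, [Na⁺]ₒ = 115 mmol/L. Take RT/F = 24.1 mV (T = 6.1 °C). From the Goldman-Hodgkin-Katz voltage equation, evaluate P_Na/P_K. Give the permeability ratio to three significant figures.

16.6

Let α = P_Na/P_K. GHK: Vm = 24.1·ln[(Kₒ + α·Naₒ)/(Kᵢ + α·Naᵢ)].
e^(Vm/24.1) = e^(45.6/24.1) = 6.6334
So 6.6334·(Kᵢ + α·Naᵢ) = Kₒ + α·Naₒ → α = (6.6334·153.0 − 2.96) / (115.0 − 6.6334·8.16)
α = (1015 − 2.96) / (115.0 − 54.13) = 1012/60.87 = 16.62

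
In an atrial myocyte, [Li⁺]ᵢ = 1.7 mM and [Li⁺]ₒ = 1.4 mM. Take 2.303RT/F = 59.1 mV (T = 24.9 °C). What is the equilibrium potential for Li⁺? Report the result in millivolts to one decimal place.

E = (59.1/z) · log₁₀([Li⁺]_out/[Li⁺]_in) with z = +1.
= (59.1/1) · log₁₀(1.4/1.7) = 59.10 · log₁₀(0.8235)
= 59.10 · (-0.0843) = -4.98 mV

-5.0 mV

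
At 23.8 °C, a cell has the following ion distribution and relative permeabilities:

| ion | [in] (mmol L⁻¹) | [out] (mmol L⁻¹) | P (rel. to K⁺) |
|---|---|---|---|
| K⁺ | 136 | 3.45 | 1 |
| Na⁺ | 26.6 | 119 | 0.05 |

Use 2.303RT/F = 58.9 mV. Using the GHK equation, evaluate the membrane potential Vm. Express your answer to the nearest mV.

-69 mV

Vm = 58.9 · log₁₀[(Σ P·[cation]ₒ + Σ P·[anion]ᵢ) / (Σ P·[cation]ᵢ + Σ P·[anion]ₒ)]
Numerator = 1×3.45 + 0.05×119 = 9.4
Denominator = 1×136 + 0.05×26.6 = 137.3
Vm = 58.9 · log₁₀(0.068448) = 58.9 × (-1.1646) = -68.60 mV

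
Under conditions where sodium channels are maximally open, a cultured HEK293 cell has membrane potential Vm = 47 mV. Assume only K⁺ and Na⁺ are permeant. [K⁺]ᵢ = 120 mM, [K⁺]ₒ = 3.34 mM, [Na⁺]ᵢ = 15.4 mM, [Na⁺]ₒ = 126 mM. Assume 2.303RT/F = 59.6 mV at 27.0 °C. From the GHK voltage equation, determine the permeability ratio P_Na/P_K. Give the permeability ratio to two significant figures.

Let α = P_Na/P_K. GHK: Vm = 59.6·log₁₀[(Kₒ + α·Naₒ)/(Kᵢ + α·Naᵢ)].
10^(Vm/59.6) = 10^(47.0/59.6) = 6.146
So 6.146·(Kᵢ + α·Naᵢ) = Kₒ + α·Naₒ → α = (6.146·120.0 − 3.34) / (126.0 − 6.146·15.4)
α = (737.5 − 3.34) / (126.0 − 94.65) = 734.2/31.35 = 23.42

23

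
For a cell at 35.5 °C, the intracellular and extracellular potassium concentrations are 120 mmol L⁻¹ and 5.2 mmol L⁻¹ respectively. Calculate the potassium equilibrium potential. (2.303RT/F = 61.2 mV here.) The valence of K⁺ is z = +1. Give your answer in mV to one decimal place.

E = (61.2/z) · log₁₀([K⁺]_out/[K⁺]_in) with z = +1.
= (61.2/1) · log₁₀(5.2/120) = 61.20 · log₁₀(0.04333)
= 61.20 · (-1.3632) = -83.43 mV

-83.4 mV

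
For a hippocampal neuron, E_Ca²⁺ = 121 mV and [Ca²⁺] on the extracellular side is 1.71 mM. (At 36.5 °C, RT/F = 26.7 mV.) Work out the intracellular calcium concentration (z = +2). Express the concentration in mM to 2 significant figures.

Nernst: E = (26.7/2) · ln([out]/[in]), so ln([out]/[in]) = 121.0 × 2 / 26.7 = 9.0637.
[out]/[in] = e^(9.0637) = 8636.
[in] = 1.71 / 8636 = 0.000198 mM.

0.00020 mM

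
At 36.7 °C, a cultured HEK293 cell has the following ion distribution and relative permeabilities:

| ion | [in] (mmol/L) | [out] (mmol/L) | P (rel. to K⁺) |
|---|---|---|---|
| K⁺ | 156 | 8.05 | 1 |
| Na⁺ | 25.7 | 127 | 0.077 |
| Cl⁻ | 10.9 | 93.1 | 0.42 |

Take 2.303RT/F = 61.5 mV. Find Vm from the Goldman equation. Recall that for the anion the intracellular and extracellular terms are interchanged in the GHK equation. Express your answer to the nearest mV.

-58 mV

Vm = 61.5 · log₁₀[(Σ P·[cation]ₒ + Σ P·[anion]ᵢ) / (Σ P·[cation]ᵢ + Σ P·[anion]ₒ)]
Numerator = 1×8.05 + 0.077×127 + 0.42×10.9 = 22.41
Denominator = 1×156 + 0.077×25.7 + 0.42×93.1 = 197.1
Vm = 61.5 · log₁₀(0.11369) = 61.5 × (-0.9443) = -58.07 mV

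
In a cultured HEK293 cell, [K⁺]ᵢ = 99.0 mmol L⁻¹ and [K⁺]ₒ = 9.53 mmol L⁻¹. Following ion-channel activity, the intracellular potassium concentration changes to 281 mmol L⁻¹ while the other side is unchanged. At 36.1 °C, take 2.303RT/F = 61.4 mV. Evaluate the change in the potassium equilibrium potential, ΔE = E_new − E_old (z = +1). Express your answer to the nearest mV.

E_old = (61.4/1)·log₁₀(9.53/99.0) = -62.42 mV
E_new = (61.4/1)·log₁₀(9.53/281) = -90.23 mV
ΔE = -90.23 − (-62.42) = -27.82 mV

-28 mV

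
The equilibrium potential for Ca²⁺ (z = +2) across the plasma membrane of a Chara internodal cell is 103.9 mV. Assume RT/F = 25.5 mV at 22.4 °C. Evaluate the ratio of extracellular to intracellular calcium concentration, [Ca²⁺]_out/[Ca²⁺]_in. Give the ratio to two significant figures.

ln([out]/[in]) = E·z/(25.5) = 103.9 × 2 / 25.5 = 8.1490
[out]/[in] = e^(8.1490) = 3460

3500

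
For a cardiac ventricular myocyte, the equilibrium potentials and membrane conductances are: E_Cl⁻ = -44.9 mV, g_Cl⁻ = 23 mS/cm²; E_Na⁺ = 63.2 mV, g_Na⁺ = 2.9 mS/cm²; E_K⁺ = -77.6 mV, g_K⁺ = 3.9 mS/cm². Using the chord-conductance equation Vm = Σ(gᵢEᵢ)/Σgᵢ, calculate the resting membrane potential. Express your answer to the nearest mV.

-39 mV

Σ gᵢEᵢ = 23·(-44.9) + 2.9·(63.2) + 3.9·(-77.6) = -1152.06
Σ gᵢ = 23 + 2.9 + 3.9 = 29.8
Vm = -1152.06 / 29.8 = -38.66 mV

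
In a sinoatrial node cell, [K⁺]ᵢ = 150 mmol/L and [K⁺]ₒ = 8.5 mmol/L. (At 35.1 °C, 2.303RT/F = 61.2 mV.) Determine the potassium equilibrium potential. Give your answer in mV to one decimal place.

-76.3 mV

E = (61.2/z) · log₁₀([K⁺]_out/[K⁺]_in) with z = +1.
= (61.2/1) · log₁₀(8.5/150) = 61.20 · log₁₀(0.05667)
= 61.20 · (-1.2467) = -76.30 mV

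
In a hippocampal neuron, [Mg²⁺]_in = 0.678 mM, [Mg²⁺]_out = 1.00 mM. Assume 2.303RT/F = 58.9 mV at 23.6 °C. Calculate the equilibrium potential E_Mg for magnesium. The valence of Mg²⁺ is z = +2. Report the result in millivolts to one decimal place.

E = (58.9/z) · log₁₀([Mg²⁺]_out/[Mg²⁺]_in) with z = +2.
= (58.9/2) · log₁₀(1.00/0.678) = 29.45 · log₁₀(1.475)
= 29.45 · (0.1688) = 4.97 mV

5.0 mV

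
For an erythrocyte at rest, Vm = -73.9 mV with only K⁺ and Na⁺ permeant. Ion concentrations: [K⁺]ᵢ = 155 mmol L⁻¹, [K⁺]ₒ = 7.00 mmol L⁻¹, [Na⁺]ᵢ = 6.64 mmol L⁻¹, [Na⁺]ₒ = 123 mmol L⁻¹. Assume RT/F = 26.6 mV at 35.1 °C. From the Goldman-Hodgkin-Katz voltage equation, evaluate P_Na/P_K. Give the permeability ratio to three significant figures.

0.0215

Let α = P_Na/P_K. GHK: Vm = 26.6·ln[(Kₒ + α·Naₒ)/(Kᵢ + α·Naᵢ)].
e^(Vm/26.6) = e^(-73.9/26.6) = 0.062151
So 0.062151·(Kᵢ + α·Naᵢ) = Kₒ + α·Naₒ → α = (0.062151·155.0 − 7.0) / (123.0 − 0.062151·6.64)
α = (9.633 − 7.0) / (123.0 − 0.4127) = 2.633/122.6 = 0.02148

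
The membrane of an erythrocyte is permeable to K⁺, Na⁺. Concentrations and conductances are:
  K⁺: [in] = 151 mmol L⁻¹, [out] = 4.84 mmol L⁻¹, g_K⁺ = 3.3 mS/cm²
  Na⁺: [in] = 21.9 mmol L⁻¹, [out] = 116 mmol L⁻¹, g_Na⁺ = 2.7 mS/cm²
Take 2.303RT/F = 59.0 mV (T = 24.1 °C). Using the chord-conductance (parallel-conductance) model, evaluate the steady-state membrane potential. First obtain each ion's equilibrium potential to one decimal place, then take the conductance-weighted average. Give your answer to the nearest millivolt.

E_K⁺ = (59.0/1)·log₁₀(4.84/151) = -88.2 mV
E_Na⁺ = (59.0/1)·log₁₀(116/21.9) = 42.7 mV
Vm = (Σ gᵢEᵢ)/(Σ gᵢ) = (3.3·-88.2 + 2.7·42.7) / (3.3 + 2.7)
= -175.77 / 6 = -29.29 mV

-29 mV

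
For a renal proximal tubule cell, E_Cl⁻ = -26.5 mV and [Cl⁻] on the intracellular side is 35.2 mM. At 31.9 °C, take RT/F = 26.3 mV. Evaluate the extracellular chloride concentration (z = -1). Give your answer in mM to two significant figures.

96 mM

Nernst: E = (26.3/-1) · ln([out]/[in]), so ln([out]/[in]) = -26.5 × -1 / 26.3 = 1.0076.
[out]/[in] = e^(1.0076) = 2.739.
[out] = 2.739 × 35.2 = 96.41 mM.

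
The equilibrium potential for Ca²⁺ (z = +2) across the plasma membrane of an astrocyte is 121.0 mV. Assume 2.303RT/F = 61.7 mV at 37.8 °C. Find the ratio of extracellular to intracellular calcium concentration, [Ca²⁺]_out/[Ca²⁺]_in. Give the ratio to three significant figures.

8360

log₁₀([out]/[in]) = E·z/(61.7) = 121.0 × 2 / 61.7 = 3.9222
[out]/[in] = 10^(3.9222) = 8360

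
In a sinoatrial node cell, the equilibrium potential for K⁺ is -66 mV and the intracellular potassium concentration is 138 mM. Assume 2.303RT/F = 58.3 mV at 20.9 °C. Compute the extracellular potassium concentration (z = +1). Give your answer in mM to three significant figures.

10.2 mM

Nernst: E = (58.3/1) · log₁₀([out]/[in]), so log₁₀([out]/[in]) = -66.0 × 1 / 58.3 = -1.1321.
[out]/[in] = 10^(-1.1321) = 0.07378.
[out] = 0.07378 × 138 = 10.18 mM.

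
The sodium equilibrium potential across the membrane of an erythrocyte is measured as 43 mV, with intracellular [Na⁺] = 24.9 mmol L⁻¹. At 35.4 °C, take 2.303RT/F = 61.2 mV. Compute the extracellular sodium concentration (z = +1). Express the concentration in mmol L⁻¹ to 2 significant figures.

Nernst: E = (61.2/1) · log₁₀([out]/[in]), so log₁₀([out]/[in]) = 43.0 × 1 / 61.2 = 0.7026.
[out]/[in] = 10^(0.7026) = 5.042.
[out] = 5.042 × 24.9 = 125.5 mmol L⁻¹.

130 mmol L⁻¹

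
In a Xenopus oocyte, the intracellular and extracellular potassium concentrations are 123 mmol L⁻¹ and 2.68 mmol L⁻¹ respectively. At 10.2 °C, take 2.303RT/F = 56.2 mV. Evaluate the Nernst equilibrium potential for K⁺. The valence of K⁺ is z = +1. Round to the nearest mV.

-93 mV

E = (56.2/z) · log₁₀([K⁺]_out/[K⁺]_in) with z = +1.
= (56.2/1) · log₁₀(2.68/123) = 56.20 · log₁₀(0.02179)
= 56.20 · (-1.6618) = -93.39 mV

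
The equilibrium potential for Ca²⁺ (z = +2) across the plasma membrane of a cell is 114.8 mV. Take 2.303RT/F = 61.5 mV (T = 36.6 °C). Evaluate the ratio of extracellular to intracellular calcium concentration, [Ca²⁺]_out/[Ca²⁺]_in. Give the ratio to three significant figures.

5410

log₁₀([out]/[in]) = E·z/(61.5) = 114.8 × 2 / 61.5 = 3.7333
[out]/[in] = 10^(3.7333) = 5412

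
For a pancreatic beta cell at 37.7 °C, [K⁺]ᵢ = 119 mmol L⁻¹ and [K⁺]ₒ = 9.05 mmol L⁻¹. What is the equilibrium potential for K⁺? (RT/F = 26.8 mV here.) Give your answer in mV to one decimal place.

-69.0 mV

E = (26.8/z) · ln([K⁺]_out/[K⁺]_in) with z = +1.
= (26.8/1) · ln(9.05/119) = 26.80 · ln(0.07605)
= 26.80 · (-2.5764) = -69.05 mV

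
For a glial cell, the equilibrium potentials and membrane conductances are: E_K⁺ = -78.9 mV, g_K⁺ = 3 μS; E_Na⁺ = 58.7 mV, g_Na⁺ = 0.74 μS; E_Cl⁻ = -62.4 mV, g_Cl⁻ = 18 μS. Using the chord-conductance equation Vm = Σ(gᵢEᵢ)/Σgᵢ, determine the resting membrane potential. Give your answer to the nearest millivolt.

Σ gᵢEᵢ = 3·(-78.9) + 0.74·(58.7) + 18·(-62.4) = -1316.46
Σ gᵢ = 3 + 0.74 + 18 = 21.74
Vm = -1316.46 / 21.74 = -60.55 mV

-61 mV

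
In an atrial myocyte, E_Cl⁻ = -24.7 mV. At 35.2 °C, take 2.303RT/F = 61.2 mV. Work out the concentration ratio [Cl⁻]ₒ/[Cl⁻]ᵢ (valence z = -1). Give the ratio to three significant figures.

2.53

log₁₀([out]/[in]) = E·z/(61.2) = -24.7 × -1 / 61.2 = 0.4036
[out]/[in] = 10^(0.4036) = 2.533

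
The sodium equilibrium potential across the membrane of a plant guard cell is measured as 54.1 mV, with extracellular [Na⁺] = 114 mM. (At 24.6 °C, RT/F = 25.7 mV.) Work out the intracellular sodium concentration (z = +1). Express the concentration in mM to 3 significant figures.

13.9 mM

Nernst: E = (25.7/1) · ln([out]/[in]), so ln([out]/[in]) = 54.1 × 1 / 25.7 = 2.1051.
[out]/[in] = e^(2.1051) = 8.208.
[in] = 114 / 8.208 = 13.89 mM.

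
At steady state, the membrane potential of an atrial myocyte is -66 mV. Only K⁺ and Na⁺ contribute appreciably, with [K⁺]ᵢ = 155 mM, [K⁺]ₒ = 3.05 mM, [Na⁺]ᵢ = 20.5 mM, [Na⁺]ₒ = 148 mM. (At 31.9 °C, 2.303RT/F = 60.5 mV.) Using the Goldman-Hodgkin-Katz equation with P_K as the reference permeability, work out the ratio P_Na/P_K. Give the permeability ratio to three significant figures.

Let α = P_Na/P_K. GHK: Vm = 60.5·log₁₀[(Kₒ + α·Naₒ)/(Kᵢ + α·Naᵢ)].
10^(Vm/60.5) = 10^(-66.0/60.5) = 0.081113
So 0.081113·(Kᵢ + α·Naᵢ) = Kₒ + α·Naₒ → α = (0.081113·155.0 − 3.05) / (148.0 − 0.081113·20.5)
α = (12.57 − 3.05) / (148.0 − 1.663) = 9.523/146.3 = 0.06507

0.0651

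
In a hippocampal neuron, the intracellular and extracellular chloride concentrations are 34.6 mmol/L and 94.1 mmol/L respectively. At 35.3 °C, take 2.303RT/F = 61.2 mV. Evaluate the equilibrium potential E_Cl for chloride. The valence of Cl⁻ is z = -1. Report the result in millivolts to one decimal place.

-26.6 mV

E = (61.2/z) · log₁₀([Cl⁻]_out/[Cl⁻]_in) with z = -1.
For an anion, dividing by z = -1 reverses the sign.
= (61.2/-1) · log₁₀(94.1/34.6) = -61.20 · log₁₀(2.72)
= -61.20 · (0.4345) = -26.59 mV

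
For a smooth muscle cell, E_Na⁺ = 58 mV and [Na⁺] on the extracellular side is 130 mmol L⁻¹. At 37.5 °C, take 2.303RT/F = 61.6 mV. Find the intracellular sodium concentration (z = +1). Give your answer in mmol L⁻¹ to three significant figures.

14.9 mmol L⁻¹

Nernst: E = (61.6/1) · log₁₀([out]/[in]), so log₁₀([out]/[in]) = 58.0 × 1 / 61.6 = 0.9416.
[out]/[in] = 10^(0.9416) = 8.741.
[in] = 130 / 8.741 = 14.87 mmol L⁻¹.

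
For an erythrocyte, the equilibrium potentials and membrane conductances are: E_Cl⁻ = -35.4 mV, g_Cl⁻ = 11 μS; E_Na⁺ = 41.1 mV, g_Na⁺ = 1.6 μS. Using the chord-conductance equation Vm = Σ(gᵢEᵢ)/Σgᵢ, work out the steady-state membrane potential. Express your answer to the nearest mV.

-26 mV

Σ gᵢEᵢ = 11·(-35.4) + 1.6·(41.1) = -323.64
Σ gᵢ = 11 + 1.6 = 12.6
Vm = -323.64 / 12.6 = -25.69 mV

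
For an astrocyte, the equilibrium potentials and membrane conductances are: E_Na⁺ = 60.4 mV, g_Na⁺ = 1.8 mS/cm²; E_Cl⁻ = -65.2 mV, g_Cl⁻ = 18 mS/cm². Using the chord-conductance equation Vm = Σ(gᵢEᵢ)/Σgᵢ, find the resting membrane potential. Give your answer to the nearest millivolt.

Σ gᵢEᵢ = 1.8·(60.4) + 18·(-65.2) = -1064.88
Σ gᵢ = 1.8 + 18 = 19.8
Vm = -1064.88 / 19.8 = -53.78 mV

-54 mV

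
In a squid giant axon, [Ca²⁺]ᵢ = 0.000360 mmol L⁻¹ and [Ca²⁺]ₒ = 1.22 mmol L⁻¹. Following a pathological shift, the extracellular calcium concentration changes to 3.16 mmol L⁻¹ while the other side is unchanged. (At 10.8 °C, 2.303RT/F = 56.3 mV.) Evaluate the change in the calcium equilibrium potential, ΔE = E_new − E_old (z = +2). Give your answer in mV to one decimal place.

E_old = (56.3/2)·log₁₀(1.22/0.000360) = 99.37 mV
E_new = (56.3/2)·log₁₀(3.16/0.000360) = 111.01 mV
ΔE = 111.01 − (99.37) = 11.64 mV

11.6 mV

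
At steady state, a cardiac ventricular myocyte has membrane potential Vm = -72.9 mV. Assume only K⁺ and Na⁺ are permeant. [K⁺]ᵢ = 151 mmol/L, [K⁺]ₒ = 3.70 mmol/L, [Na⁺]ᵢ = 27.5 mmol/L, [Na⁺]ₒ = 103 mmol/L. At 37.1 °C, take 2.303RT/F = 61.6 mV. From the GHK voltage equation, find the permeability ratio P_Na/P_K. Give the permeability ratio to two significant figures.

Let α = P_Na/P_K. GHK: Vm = 61.6·log₁₀[(Kₒ + α·Naₒ)/(Kᵢ + α·Naᵢ)].
10^(Vm/61.6) = 10^(-72.9/61.6) = 0.065548
So 0.065548·(Kᵢ + α·Naᵢ) = Kₒ + α·Naₒ → α = (0.065548·151.0 − 3.7) / (103.0 − 0.065548·27.5)
α = (9.898 − 3.7) / (103.0 − 1.803) = 6.198/101.2 = 0.06124

0.061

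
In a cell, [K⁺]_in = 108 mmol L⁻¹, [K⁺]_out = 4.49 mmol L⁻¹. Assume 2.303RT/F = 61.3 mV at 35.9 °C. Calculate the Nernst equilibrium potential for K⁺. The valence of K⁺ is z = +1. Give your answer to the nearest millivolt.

-85 mV

E = (61.3/z) · log₁₀([K⁺]_out/[K⁺]_in) with z = +1.
= (61.3/1) · log₁₀(4.49/108) = 61.30 · log₁₀(0.04157)
= 61.30 · (-1.3812) = -84.67 mV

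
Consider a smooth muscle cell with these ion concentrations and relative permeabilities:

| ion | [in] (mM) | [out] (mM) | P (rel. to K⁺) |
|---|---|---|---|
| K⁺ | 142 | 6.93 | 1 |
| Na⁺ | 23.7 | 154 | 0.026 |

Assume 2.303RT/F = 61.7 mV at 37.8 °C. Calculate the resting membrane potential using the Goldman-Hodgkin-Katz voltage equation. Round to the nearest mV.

Vm = 61.7 · log₁₀[(Σ P·[cation]ₒ + Σ P·[anion]ᵢ) / (Σ P·[cation]ᵢ + Σ P·[anion]ₒ)]
Numerator = 1×6.93 + 0.026×154 = 10.93
Denominator = 1×142 + 0.026×23.7 = 142.6
Vm = 61.7 · log₁₀(0.076667) = 61.7 × (-1.1154) = -68.82 mV

-69 mV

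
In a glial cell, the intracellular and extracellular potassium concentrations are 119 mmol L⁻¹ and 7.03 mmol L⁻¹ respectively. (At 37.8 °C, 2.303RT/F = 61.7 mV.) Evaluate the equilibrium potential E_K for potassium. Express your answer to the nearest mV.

E = (61.7/z) · log₁₀([K⁺]_out/[K⁺]_in) with z = +1.
= (61.7/1) · log₁₀(7.03/119) = 61.70 · log₁₀(0.05908)
= 61.70 · (-1.2286) = -75.80 mV

-76 mV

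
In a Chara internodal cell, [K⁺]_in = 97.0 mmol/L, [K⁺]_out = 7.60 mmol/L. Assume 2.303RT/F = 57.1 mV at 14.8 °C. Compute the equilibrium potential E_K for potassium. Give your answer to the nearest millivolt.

-63 mV

E = (57.1/z) · log₁₀([K⁺]_out/[K⁺]_in) with z = +1.
= (57.1/1) · log₁₀(7.60/97.0) = 57.10 · log₁₀(0.07835)
= 57.10 · (-1.1060) = -63.15 mV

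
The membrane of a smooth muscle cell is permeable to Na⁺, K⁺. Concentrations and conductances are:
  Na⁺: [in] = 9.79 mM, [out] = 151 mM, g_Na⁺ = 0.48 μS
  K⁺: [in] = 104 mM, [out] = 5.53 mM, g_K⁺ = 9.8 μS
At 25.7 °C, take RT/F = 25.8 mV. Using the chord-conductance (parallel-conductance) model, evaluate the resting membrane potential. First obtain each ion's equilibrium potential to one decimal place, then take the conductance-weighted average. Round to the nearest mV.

E_Na⁺ = (25.8/1)·ln(151/9.79) = 70.6 mV
E_K⁺ = (25.8/1)·ln(5.53/104) = -75.7 mV
Vm = (Σ gᵢEᵢ)/(Σ gᵢ) = (0.48·70.6 + 9.8·-75.7) / (0.48 + 9.8)
= -707.97 / 10.28 = -68.87 mV

-69 mV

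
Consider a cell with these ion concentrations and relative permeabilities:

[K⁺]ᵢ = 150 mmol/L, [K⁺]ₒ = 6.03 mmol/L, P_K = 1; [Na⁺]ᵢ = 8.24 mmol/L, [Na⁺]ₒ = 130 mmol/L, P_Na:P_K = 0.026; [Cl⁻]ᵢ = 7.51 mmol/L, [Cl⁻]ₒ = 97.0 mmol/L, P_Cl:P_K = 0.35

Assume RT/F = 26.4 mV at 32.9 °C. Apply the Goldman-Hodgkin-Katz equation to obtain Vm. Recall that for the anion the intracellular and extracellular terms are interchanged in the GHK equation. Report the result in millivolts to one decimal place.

Vm = 26.4 · ln[(Σ P·[cation]ₒ + Σ P·[anion]ᵢ) / (Σ P·[cation]ᵢ + Σ P·[anion]ₒ)]
Numerator = 1×6.03 + 0.026×130 + 0.35×7.51 = 12.04
Denominator = 1×150 + 0.026×8.24 + 0.35×97.0 = 184.2
Vm = 26.4 · ln(0.065368) = 26.4 × (-2.7277) = -72.01 mV

-72.0 mV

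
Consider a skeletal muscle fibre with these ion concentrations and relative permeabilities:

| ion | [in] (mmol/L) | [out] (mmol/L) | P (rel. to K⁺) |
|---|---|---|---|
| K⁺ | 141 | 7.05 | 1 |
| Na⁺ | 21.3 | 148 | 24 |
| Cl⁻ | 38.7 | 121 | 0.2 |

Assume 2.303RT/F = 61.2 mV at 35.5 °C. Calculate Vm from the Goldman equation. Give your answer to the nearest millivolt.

Vm = 61.2 · log₁₀[(Σ P·[cation]ₒ + Σ P·[anion]ᵢ) / (Σ P·[cation]ᵢ + Σ P·[anion]ₒ)]
Numerator = 1×7.05 + 24×148 + 0.2×38.7 = 3567
Denominator = 1×141 + 24×21.3 + 0.2×121 = 676.4
Vm = 61.2 · log₁₀(5.2732) = 61.2 × (0.7221) = 44.19 mV

44 mV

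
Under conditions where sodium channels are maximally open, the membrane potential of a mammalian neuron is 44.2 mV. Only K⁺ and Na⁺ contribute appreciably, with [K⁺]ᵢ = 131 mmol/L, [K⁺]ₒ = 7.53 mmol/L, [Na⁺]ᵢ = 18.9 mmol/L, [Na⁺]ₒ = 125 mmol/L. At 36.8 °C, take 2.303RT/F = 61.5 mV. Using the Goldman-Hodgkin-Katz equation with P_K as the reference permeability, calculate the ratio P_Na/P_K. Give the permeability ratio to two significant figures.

Let α = P_Na/P_K. GHK: Vm = 61.5·log₁₀[(Kₒ + α·Naₒ)/(Kᵢ + α·Naᵢ)].
10^(Vm/61.5) = 10^(44.2/61.5) = 5.2324
So 5.2324·(Kᵢ + α·Naᵢ) = Kₒ + α·Naₒ → α = (5.2324·131.0 − 7.53) / (125.0 − 5.2324·18.9)
α = (685.4 − 7.53) / (125.0 − 98.89) = 677.9/26.11 = 25.97

26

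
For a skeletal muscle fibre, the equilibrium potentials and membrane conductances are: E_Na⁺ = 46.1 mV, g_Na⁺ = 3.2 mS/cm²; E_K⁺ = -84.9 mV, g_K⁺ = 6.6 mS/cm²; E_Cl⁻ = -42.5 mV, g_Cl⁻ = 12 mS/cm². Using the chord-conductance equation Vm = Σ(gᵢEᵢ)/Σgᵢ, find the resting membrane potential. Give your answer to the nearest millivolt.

Σ gᵢEᵢ = 3.2·(46.1) + 6.6·(-84.9) + 12·(-42.5) = -922.82
Σ gᵢ = 3.2 + 6.6 + 12 = 21.8
Vm = -922.82 / 21.8 = -42.33 mV

-42 mV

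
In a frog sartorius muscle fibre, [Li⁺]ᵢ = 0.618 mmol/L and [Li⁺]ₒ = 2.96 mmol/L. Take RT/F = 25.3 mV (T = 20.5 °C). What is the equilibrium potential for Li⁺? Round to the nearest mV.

40 mV

E = (25.3/z) · ln([Li⁺]_out/[Li⁺]_in) with z = +1.
= (25.3/1) · ln(2.96/0.618) = 25.30 · ln(4.79)
= 25.30 · (1.5665) = 39.63 mV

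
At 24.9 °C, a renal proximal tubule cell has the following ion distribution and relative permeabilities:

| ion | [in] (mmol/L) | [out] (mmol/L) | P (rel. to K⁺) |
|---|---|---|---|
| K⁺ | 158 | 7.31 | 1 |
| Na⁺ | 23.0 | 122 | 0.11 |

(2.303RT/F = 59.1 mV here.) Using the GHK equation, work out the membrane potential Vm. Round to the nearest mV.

-53 mV

Vm = 59.1 · log₁₀[(Σ P·[cation]ₒ + Σ P·[anion]ᵢ) / (Σ P·[cation]ᵢ + Σ P·[anion]ₒ)]
Numerator = 1×7.31 + 0.11×122 = 20.73
Denominator = 1×158 + 0.11×23.0 = 160.5
Vm = 59.1 · log₁₀(0.12913) = 59.1 × (-0.8890) = -52.54 mV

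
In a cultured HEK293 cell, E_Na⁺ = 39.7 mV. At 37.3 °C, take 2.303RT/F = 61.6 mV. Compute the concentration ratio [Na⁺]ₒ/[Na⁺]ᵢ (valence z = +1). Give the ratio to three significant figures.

4.41

log₁₀([out]/[in]) = E·z/(61.6) = 39.7 × 1 / 61.6 = 0.6445
[out]/[in] = 10^(0.6445) = 4.41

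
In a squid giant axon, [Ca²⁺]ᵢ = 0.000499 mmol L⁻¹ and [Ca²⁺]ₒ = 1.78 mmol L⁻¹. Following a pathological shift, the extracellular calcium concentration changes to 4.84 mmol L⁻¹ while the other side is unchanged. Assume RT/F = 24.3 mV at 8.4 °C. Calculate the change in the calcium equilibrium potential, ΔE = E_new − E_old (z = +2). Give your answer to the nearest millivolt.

E_old = (24.3/2)·ln(1.78/0.000499) = 99.38 mV
E_new = (24.3/2)·ln(4.84/0.000499) = 111.53 mV
ΔE = 111.53 − (99.38) = 12.15 mV

12 mV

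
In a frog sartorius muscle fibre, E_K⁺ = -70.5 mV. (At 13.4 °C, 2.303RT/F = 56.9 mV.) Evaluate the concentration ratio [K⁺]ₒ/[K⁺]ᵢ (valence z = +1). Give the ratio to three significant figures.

log₁₀([out]/[in]) = E·z/(56.9) = -70.5 × 1 / 56.9 = -1.2390
[out]/[in] = 10^(-1.2390) = 0.05767

0.0577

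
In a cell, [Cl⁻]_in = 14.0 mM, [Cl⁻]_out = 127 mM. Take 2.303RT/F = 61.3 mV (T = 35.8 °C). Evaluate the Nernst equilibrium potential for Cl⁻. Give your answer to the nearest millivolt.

-59 mV

E = (61.3/z) · log₁₀([Cl⁻]_out/[Cl⁻]_in) with z = -1.
For an anion, dividing by z = -1 reverses the sign.
= (61.3/-1) · log₁₀(127/14.0) = -61.30 · log₁₀(9.071)
= -61.30 · (0.9577) = -58.71 mV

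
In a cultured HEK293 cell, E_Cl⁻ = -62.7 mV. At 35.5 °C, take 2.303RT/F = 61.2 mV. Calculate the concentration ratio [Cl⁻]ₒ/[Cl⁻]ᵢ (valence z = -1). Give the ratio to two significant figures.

11

log₁₀([out]/[in]) = E·z/(61.2) = -62.7 × -1 / 61.2 = 1.0245
[out]/[in] = 10^(1.0245) = 10.58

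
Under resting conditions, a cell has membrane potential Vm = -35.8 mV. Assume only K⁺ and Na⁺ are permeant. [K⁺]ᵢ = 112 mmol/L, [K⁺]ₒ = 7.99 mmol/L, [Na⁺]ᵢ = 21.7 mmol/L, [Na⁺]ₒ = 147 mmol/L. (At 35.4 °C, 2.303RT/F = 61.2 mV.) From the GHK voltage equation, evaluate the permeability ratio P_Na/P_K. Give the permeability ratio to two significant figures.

0.15

Let α = P_Na/P_K. GHK: Vm = 61.2·log₁₀[(Kₒ + α·Naₒ)/(Kᵢ + α·Naᵢ)].
10^(Vm/61.2) = 10^(-35.8/61.2) = 0.26004
So 0.26004·(Kᵢ + α·Naᵢ) = Kₒ + α·Naₒ → α = (0.26004·112.0 − 7.99) / (147.0 − 0.26004·21.7)
α = (29.12 − 7.99) / (147.0 − 5.643) = 21.13/141.4 = 0.1495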